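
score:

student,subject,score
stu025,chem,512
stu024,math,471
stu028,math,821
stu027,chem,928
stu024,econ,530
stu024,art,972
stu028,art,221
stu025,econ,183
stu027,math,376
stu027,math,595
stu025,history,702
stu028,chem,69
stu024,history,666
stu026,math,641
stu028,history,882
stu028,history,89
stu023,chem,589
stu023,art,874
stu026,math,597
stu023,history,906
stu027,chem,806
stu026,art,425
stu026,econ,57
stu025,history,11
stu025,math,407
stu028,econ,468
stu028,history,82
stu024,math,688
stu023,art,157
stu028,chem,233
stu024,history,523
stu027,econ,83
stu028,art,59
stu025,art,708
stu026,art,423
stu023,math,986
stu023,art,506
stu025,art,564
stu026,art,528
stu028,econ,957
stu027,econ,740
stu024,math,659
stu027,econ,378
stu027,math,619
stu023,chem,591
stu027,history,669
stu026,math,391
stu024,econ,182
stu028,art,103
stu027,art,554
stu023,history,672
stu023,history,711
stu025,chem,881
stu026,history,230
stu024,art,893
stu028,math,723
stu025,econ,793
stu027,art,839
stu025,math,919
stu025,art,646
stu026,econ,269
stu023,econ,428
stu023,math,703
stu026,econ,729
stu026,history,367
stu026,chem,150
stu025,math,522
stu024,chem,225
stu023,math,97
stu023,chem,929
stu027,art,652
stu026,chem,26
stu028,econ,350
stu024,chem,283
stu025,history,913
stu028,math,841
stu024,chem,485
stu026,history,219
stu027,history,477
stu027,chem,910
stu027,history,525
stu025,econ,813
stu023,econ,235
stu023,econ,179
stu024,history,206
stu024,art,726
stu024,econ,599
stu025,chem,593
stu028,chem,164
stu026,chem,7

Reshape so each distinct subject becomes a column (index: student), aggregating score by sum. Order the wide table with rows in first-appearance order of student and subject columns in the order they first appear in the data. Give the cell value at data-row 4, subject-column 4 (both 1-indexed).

With rows in first-appearance order of student, row 4 is student=stu027. subject columns in first-appearance order: chem, math, econ, art, history; column 4 is art.
Long rows with student=stu027, subject=art: 554 + 839 + 652 = 2045.

2045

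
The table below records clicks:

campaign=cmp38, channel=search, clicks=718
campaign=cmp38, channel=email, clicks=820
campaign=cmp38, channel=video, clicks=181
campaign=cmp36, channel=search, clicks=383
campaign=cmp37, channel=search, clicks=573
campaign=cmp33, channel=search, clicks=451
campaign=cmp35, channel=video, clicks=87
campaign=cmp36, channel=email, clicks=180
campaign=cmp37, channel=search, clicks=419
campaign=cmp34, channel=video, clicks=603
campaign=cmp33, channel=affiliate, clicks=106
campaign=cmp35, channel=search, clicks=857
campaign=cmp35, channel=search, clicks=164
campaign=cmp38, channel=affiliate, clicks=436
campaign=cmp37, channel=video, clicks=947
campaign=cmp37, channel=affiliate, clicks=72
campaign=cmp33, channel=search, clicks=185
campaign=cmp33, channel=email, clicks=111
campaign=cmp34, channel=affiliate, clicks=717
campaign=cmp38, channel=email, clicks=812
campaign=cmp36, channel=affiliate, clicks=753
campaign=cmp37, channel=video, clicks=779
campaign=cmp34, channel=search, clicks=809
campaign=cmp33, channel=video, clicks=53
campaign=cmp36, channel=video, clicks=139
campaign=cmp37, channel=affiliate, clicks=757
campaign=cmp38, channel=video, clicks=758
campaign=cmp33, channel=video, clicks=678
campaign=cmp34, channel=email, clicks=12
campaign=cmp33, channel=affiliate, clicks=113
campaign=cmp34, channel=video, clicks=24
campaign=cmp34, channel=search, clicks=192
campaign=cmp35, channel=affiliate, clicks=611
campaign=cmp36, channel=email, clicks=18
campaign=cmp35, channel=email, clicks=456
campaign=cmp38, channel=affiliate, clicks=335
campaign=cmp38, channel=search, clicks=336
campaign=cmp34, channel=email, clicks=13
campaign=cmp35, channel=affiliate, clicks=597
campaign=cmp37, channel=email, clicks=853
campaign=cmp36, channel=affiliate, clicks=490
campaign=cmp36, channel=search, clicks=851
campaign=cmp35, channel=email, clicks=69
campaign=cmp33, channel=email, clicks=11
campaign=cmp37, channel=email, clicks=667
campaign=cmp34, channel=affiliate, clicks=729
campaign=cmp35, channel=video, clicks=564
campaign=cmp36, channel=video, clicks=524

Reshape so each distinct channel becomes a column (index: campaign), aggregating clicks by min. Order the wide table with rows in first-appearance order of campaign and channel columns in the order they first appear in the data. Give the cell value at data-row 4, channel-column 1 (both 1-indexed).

185

With rows in first-appearance order of campaign, row 4 is campaign=cmp33. channel columns in first-appearance order: search, email, video, affiliate; column 1 is search.
Long rows with campaign=cmp33, channel=search: min(451, 185) = 185.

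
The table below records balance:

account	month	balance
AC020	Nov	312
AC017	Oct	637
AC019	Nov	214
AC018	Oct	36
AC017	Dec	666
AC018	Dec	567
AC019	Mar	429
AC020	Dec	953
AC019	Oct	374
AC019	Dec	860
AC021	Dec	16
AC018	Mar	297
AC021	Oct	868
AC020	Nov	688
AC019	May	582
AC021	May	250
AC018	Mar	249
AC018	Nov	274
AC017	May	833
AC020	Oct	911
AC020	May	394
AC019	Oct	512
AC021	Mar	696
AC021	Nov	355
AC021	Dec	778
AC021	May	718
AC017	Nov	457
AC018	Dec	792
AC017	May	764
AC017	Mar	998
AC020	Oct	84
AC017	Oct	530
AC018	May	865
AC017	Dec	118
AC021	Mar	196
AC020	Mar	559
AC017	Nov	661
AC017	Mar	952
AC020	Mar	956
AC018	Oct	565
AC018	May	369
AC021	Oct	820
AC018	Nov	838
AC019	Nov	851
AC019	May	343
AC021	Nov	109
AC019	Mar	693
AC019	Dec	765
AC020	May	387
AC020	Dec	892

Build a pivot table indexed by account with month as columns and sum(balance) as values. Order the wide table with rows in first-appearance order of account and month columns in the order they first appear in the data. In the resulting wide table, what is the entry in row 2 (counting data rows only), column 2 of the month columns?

With rows in first-appearance order of account, row 2 is account=AC017. month columns in first-appearance order: Nov, Oct, Dec, Mar, May; column 2 is Oct.
Long rows with account=AC017, month=Oct: 637 + 530 = 1167.

1167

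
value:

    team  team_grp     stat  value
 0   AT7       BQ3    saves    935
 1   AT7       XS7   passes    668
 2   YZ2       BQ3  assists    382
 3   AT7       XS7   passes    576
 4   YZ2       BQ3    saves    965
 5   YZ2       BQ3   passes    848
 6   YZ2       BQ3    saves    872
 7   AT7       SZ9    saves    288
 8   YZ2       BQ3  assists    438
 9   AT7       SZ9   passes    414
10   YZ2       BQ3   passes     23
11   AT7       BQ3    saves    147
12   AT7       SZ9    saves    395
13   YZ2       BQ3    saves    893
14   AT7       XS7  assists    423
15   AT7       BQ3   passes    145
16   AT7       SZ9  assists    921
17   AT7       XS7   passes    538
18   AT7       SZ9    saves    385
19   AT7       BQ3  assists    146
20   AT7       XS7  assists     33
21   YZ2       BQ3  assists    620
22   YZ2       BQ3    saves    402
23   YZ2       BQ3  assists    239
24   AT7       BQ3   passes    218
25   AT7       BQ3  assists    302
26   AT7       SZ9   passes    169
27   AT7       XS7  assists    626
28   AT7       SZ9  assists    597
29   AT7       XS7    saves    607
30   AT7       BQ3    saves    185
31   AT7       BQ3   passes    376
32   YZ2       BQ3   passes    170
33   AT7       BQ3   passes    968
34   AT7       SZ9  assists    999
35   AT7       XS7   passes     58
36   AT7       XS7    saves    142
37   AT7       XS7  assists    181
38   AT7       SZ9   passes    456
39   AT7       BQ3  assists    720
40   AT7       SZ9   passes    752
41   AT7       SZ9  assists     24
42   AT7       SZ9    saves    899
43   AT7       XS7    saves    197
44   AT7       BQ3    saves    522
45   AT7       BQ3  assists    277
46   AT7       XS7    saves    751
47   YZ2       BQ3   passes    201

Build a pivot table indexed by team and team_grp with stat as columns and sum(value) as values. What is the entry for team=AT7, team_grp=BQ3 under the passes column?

Rows with team=AT7, team_grp=BQ3 and stat=passes: value values are 145, 218, 376, 968.
145 + 218 + 376 + 968 = 1707.

1707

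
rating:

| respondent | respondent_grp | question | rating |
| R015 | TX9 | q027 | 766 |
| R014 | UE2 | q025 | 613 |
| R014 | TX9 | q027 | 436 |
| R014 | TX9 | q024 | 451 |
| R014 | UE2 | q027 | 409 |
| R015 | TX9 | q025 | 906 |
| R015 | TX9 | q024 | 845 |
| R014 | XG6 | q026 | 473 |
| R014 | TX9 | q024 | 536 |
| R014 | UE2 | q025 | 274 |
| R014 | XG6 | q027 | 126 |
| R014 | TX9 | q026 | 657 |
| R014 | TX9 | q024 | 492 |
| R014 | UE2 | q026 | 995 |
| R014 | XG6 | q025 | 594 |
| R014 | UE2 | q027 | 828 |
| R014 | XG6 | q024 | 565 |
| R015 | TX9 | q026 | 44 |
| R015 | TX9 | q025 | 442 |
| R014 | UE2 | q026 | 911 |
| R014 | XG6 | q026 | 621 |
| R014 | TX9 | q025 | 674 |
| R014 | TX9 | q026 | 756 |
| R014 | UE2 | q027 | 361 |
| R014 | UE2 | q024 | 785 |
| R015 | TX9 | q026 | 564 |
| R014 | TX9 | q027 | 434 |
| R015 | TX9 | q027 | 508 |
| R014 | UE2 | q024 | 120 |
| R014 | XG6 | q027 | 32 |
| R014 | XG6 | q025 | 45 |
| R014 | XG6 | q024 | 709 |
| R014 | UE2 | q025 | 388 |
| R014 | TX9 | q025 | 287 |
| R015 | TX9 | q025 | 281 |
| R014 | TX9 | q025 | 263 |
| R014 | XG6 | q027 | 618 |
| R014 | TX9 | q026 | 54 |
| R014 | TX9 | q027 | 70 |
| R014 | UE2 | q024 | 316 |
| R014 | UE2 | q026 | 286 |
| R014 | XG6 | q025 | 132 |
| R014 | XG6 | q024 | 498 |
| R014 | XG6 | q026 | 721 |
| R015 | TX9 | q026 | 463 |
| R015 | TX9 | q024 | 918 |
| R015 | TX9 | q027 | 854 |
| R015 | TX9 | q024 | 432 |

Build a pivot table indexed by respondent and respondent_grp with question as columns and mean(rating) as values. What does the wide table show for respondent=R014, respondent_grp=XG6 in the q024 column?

Rows with respondent=R014, respondent_grp=XG6 and question=q024: rating values are 565, 709, 498.
(565 + 709 + 498) / 3 = 590.67.

590.67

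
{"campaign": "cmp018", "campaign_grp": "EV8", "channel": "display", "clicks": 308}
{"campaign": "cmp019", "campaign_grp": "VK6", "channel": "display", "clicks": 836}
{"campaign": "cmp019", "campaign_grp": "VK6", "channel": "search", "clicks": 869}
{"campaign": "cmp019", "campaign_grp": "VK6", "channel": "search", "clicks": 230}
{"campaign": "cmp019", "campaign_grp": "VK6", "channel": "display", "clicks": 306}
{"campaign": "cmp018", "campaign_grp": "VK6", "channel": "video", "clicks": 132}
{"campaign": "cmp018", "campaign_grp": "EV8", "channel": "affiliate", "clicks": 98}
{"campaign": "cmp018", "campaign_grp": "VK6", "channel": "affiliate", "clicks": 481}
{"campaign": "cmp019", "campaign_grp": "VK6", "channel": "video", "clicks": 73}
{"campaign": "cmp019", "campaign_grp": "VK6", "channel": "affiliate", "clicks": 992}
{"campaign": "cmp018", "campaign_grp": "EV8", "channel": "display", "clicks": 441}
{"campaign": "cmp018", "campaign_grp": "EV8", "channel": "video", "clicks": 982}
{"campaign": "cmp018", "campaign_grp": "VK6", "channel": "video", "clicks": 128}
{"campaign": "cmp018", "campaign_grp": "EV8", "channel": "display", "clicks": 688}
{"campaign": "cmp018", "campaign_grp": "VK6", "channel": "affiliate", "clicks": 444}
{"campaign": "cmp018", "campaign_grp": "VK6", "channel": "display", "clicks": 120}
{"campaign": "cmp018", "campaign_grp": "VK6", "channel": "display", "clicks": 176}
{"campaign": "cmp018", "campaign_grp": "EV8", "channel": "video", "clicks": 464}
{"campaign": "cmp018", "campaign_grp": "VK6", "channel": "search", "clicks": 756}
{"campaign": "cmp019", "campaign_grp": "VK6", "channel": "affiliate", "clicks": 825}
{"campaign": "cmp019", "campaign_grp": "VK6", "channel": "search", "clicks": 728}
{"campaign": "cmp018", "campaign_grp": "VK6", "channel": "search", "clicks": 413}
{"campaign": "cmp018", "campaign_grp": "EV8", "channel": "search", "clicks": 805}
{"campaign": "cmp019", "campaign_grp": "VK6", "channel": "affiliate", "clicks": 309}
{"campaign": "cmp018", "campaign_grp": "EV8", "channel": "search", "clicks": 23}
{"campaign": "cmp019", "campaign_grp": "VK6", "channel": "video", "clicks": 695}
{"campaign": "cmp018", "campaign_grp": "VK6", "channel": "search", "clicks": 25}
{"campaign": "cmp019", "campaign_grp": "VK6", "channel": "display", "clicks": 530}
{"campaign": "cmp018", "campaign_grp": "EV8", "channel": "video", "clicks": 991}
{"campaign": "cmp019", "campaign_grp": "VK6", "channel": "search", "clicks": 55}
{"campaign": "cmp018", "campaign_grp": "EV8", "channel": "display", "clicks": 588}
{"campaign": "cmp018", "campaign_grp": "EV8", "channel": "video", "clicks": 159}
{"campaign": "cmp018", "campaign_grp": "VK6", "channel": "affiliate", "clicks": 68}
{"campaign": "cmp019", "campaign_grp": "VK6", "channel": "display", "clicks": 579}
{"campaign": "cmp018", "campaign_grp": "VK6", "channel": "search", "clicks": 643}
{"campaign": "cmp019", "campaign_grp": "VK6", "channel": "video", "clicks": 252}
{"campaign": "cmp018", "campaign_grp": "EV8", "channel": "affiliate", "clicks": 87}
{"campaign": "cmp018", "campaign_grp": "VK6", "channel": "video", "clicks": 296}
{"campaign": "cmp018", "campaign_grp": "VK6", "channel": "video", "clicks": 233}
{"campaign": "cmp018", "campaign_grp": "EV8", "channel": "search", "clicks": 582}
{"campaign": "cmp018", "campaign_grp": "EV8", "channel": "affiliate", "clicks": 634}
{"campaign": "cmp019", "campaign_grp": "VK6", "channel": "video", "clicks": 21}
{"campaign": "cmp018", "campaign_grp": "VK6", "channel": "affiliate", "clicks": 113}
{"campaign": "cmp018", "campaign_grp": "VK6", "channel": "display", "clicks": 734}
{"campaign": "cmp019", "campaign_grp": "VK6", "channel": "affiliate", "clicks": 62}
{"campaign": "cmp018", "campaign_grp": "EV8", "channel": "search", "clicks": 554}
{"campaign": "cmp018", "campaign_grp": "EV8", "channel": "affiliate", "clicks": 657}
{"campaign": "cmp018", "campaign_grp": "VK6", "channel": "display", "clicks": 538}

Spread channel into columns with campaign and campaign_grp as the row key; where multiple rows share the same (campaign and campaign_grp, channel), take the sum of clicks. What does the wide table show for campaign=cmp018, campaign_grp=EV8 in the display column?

2025

Rows with campaign=cmp018, campaign_grp=EV8 and channel=display: clicks values are 308, 441, 688, 588.
308 + 441 + 688 + 588 = 2025.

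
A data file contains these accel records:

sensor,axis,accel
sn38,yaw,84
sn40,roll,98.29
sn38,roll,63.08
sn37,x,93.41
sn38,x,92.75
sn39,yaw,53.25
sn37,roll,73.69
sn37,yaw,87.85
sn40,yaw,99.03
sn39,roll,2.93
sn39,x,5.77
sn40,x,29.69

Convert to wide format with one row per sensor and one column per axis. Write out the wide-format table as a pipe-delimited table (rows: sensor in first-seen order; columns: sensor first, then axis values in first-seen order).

Columns: sensor plus the 3 distinct axis values (yaw, roll, x).
For example, row sn38 column yaw takes accel=84 from the long row (sn38, yaw).

| sensor | yaw | roll | x |
| sn38 | 84 | 63.08 | 92.75 |
| sn40 | 99.03 | 98.29 | 29.69 |
| sn37 | 87.85 | 73.69 | 93.41 |
| sn39 | 53.25 | 2.93 | 5.77 |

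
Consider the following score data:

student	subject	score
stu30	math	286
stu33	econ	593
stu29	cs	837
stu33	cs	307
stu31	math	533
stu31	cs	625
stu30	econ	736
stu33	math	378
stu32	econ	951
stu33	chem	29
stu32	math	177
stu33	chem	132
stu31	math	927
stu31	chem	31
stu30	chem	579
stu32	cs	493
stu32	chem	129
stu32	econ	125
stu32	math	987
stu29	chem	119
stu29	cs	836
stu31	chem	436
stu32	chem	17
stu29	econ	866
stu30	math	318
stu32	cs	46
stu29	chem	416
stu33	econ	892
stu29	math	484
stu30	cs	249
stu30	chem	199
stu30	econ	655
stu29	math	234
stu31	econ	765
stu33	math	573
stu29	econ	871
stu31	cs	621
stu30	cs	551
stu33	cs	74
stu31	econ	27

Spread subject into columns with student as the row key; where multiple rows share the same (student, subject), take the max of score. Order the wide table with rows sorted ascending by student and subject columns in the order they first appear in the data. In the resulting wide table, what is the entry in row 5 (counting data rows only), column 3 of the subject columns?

307

With rows sorted ascending by student, row 5 is student=stu33. subject columns in first-appearance order: math, econ, cs, chem; column 3 is cs.
Long rows with student=stu33, subject=cs: max(307, 74) = 307.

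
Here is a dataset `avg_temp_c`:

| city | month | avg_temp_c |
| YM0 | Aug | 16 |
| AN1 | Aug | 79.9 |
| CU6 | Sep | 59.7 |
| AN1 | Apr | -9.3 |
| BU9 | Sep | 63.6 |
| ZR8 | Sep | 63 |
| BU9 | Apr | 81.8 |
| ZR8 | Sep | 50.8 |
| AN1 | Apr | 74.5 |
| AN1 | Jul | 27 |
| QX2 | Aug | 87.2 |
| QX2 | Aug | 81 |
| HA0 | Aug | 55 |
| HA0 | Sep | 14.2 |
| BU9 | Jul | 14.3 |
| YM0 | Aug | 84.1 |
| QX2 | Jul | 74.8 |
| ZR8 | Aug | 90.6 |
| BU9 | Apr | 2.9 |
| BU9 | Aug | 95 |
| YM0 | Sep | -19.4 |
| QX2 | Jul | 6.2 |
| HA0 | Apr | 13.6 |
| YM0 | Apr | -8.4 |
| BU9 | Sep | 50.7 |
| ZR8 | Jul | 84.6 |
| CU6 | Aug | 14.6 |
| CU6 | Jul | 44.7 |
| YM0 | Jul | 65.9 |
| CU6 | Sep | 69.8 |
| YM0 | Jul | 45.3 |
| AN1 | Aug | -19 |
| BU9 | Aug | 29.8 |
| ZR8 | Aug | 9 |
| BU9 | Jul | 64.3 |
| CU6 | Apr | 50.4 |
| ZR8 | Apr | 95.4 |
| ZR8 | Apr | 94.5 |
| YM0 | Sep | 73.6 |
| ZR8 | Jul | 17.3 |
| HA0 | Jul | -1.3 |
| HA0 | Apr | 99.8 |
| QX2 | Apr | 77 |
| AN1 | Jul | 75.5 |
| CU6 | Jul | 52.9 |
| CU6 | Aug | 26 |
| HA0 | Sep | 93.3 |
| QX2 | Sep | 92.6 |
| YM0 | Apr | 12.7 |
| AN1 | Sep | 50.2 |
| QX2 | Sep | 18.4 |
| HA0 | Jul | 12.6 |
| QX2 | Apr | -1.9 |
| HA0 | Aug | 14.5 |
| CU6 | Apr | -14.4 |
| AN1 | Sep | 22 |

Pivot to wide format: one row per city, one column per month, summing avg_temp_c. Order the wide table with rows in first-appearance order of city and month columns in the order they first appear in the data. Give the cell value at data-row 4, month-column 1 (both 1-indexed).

124.8

With rows in first-appearance order of city, row 4 is city=BU9. month columns in first-appearance order: Aug, Sep, Apr, Jul; column 1 is Aug.
Long rows with city=BU9, month=Aug: 95 + 29.8 = 124.8.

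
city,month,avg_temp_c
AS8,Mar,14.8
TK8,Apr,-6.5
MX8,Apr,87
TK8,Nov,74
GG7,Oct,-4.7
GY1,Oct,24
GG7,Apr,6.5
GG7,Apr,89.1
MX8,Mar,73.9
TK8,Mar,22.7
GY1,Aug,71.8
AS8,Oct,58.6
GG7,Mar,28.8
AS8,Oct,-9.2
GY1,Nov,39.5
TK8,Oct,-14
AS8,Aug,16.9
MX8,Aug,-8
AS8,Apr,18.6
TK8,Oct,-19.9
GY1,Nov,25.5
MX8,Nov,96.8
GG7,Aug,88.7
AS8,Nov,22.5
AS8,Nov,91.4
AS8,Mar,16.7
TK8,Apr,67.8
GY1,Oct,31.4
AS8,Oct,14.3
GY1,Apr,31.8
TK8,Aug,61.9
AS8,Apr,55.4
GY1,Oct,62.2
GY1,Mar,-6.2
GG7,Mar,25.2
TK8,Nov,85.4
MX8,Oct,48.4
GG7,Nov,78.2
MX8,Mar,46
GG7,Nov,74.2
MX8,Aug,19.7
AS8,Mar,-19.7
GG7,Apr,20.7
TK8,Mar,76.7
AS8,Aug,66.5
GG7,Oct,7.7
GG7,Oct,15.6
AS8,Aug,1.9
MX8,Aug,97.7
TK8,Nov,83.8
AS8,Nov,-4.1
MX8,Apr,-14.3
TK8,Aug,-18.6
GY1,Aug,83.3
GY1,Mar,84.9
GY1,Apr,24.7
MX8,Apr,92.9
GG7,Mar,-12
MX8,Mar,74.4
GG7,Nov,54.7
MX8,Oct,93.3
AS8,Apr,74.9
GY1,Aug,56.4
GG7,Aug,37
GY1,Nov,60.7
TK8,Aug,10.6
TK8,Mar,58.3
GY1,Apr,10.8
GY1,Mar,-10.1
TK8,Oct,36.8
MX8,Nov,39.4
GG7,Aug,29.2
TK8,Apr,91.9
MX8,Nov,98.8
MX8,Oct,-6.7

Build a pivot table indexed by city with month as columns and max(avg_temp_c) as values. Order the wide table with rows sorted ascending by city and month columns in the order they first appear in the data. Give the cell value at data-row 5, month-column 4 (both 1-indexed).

36.8

With rows sorted ascending by city, row 5 is city=TK8. month columns in first-appearance order: Mar, Apr, Nov, Oct, Aug; column 4 is Oct.
Long rows with city=TK8, month=Oct: max(-14, -19.9, 36.8) = 36.8.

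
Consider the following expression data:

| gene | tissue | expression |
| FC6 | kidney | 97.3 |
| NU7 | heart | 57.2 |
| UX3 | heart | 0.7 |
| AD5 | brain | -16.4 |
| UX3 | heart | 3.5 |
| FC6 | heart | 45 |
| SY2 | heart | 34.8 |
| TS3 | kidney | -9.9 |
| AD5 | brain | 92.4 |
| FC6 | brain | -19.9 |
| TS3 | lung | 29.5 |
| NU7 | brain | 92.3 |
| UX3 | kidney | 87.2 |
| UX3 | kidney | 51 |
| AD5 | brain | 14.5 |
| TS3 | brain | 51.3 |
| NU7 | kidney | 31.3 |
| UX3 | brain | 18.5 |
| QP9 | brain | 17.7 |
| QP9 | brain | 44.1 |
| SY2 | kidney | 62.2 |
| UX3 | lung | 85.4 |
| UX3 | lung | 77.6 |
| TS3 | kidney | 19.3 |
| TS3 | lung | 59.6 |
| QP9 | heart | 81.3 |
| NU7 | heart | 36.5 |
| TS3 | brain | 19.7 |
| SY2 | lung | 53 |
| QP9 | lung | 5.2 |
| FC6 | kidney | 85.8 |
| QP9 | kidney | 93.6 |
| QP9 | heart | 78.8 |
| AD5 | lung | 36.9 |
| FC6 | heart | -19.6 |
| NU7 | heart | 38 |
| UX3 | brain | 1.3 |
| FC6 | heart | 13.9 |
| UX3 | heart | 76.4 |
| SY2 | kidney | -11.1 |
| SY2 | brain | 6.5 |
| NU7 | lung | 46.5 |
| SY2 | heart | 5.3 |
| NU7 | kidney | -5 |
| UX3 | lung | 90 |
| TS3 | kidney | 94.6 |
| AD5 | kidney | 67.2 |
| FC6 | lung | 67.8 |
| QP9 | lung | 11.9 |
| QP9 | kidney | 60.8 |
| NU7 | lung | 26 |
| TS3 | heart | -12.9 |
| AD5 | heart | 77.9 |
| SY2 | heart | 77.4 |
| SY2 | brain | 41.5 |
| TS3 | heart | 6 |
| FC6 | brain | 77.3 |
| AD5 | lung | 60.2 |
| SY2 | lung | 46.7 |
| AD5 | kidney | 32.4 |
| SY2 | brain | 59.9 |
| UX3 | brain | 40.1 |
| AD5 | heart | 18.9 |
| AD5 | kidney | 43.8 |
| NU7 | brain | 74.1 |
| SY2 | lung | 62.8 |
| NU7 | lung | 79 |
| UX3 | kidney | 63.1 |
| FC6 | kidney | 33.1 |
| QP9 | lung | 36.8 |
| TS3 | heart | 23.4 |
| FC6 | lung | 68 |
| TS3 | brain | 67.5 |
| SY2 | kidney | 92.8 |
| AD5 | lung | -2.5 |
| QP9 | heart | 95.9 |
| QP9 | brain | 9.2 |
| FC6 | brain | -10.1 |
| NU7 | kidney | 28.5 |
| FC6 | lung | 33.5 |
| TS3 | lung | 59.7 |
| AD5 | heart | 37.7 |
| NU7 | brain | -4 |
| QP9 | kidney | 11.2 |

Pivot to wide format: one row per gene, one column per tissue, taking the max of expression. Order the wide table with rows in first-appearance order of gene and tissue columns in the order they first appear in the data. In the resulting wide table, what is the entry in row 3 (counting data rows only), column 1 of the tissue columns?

87.2

With rows in first-appearance order of gene, row 3 is gene=UX3. tissue columns in first-appearance order: kidney, heart, brain, lung; column 1 is kidney.
Long rows with gene=UX3, tissue=kidney: max(87.2, 51, 63.1) = 87.2.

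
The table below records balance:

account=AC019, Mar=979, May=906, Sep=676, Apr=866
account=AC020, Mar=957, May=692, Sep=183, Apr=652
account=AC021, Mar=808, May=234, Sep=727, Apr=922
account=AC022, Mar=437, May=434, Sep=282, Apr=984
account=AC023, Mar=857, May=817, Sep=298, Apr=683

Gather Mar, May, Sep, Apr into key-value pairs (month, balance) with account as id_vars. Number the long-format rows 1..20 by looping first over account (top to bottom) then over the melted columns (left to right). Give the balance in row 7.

183

20 rows total (5 × 4). Row 7: index ⌊(7-1)/4⌋ = 1 into account → AC020; (7-1) mod 4 = 2 into the melted columns → Sep.
So row 7 is (AC020, Sep, 183); balance = 183.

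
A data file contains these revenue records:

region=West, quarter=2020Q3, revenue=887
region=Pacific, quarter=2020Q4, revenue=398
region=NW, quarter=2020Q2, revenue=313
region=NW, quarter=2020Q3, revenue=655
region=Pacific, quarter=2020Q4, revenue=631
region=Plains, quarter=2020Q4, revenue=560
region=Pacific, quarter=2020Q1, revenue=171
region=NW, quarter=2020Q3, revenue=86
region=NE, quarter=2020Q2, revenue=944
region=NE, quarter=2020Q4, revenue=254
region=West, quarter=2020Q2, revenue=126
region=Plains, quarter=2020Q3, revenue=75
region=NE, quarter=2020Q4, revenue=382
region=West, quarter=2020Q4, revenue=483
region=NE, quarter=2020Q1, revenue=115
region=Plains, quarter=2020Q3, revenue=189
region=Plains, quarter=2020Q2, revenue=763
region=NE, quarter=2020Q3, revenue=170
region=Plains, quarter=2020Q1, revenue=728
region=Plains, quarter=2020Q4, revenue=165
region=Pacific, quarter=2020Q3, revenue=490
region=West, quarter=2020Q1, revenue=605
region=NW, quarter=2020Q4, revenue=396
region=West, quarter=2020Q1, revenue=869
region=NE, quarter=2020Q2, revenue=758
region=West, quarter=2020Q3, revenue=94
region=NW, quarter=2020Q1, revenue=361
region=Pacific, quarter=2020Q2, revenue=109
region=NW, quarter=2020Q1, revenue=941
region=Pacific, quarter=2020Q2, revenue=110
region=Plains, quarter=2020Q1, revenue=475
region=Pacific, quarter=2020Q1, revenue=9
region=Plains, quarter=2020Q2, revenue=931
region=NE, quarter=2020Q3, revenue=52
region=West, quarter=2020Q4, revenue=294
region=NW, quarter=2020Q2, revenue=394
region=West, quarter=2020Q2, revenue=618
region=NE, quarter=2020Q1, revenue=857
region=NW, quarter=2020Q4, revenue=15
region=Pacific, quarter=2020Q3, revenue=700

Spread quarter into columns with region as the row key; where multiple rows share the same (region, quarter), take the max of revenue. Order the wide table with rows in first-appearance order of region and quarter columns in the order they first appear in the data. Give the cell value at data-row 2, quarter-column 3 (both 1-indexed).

110

With rows in first-appearance order of region, row 2 is region=Pacific. quarter columns in first-appearance order: 2020Q3, 2020Q4, 2020Q2, 2020Q1; column 3 is 2020Q2.
Long rows with region=Pacific, quarter=2020Q2: max(109, 110) = 110.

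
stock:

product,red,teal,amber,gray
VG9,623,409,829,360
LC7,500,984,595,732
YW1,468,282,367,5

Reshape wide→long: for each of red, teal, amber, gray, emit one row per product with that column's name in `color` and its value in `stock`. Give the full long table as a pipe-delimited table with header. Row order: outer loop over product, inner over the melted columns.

| product | color | stock |
| VG9 | red | 623 |
| VG9 | teal | 409 |
| VG9 | amber | 829 |
| VG9 | gray | 360 |
| LC7 | red | 500 |
| LC7 | teal | 984 |
| LC7 | amber | 595 |
| LC7 | gray | 732 |
| YW1 | red | 468 |
| YW1 | teal | 282 |
| YW1 | amber | 367 |
| YW1 | gray | 5 |

Each (product, column) pair becomes one row: 3 × 4 = 12 rows.
For example, (VG9, red) → stock=623.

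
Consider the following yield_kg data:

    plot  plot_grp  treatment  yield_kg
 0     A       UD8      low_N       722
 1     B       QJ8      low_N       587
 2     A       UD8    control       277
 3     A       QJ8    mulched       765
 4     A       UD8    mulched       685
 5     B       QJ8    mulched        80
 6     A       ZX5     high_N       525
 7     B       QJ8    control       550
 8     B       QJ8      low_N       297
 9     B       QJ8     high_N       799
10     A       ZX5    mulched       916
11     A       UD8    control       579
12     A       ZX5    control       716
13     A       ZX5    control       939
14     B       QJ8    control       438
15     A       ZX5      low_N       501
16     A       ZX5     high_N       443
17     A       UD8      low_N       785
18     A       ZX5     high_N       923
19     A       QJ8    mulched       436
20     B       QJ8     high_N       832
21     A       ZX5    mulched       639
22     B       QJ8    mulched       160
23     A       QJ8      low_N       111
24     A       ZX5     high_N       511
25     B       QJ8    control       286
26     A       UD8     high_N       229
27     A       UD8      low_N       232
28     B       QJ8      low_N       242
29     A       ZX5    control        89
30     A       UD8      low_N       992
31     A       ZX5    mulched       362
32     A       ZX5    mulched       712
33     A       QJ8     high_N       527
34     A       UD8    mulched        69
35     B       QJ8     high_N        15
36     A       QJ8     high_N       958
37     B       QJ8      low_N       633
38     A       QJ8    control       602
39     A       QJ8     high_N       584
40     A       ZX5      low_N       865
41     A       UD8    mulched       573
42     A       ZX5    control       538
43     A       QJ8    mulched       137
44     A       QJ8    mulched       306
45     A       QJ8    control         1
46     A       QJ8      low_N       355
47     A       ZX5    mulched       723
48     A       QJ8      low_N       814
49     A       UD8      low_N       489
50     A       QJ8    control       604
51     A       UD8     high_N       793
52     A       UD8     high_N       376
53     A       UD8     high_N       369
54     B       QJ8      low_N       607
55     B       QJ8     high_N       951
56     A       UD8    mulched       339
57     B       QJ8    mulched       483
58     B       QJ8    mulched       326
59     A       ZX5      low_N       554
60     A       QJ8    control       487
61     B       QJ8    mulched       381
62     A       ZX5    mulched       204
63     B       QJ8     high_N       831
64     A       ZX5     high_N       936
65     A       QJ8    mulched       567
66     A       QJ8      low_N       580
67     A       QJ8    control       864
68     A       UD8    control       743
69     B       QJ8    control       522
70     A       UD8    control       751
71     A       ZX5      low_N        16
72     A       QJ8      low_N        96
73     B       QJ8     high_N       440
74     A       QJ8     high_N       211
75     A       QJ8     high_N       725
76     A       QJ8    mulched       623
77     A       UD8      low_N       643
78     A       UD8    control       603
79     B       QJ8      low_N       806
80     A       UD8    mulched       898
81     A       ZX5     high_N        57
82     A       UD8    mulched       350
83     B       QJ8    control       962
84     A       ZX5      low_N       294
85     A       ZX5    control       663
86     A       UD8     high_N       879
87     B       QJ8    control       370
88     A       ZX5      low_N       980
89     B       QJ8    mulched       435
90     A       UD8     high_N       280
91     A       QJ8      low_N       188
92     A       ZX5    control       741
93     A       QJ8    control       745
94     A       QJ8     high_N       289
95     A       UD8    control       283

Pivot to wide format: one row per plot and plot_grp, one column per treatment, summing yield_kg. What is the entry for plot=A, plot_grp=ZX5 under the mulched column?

3556

Rows with plot=A, plot_grp=ZX5 and treatment=mulched: yield_kg values are 916, 639, 362, 712, 723, 204.
916 + 639 + 362 + 712 + 723 + 204 = 3556.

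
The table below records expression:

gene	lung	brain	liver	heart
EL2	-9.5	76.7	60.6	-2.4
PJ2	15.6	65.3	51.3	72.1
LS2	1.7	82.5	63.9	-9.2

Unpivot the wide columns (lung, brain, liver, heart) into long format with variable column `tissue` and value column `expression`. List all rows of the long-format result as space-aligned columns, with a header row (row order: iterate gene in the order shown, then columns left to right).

gene  tissue  expression
EL2   lung    -9.5      
EL2   brain   76.7      
EL2   liver   60.6      
EL2   heart   -2.4      
PJ2   lung    15.6      
PJ2   brain   65.3      
PJ2   liver   51.3      
PJ2   heart   72.1      
LS2   lung    1.7       
LS2   brain   82.5      
LS2   liver   63.9      
LS2   heart   -9.2      

Each (gene, column) pair becomes one row: 3 × 4 = 12 rows.
For example, (EL2, lung) → expression=-9.5.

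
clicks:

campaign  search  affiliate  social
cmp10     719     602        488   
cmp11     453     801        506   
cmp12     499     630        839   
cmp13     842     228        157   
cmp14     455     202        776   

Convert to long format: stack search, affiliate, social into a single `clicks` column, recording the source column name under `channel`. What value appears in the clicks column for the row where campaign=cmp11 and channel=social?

Unpivoting turns each (campaign, wide-column) pair into one long row.
The wide cell at row cmp11, column social holds 506, so the long row (cmp11, social) has clicks=506.

506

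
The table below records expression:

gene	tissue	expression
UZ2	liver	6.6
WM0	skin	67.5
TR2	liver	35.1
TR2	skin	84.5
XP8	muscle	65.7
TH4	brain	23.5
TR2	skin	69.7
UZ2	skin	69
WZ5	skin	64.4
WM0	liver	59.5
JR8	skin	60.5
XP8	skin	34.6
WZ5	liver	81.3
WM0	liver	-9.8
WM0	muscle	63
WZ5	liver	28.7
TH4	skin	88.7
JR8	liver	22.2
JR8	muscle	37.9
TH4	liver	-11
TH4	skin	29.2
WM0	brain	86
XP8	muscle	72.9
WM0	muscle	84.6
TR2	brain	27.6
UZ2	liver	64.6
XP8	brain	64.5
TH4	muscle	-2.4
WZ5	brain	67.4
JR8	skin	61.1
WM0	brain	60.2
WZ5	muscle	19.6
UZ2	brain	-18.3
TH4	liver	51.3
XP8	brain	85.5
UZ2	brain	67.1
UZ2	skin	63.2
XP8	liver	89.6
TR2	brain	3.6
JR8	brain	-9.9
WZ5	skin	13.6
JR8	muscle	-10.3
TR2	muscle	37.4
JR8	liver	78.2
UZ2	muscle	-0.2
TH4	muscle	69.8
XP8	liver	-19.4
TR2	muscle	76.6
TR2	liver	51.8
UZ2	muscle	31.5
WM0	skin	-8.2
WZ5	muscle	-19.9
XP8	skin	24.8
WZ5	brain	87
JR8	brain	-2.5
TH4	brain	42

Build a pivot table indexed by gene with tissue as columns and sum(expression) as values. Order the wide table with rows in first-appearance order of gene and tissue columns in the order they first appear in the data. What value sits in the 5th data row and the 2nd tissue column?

With rows in first-appearance order of gene, row 5 is gene=TH4. tissue columns in first-appearance order: liver, skin, muscle, brain; column 2 is skin.
Long rows with gene=TH4, tissue=skin: 88.7 + 29.2 = 117.9.

117.9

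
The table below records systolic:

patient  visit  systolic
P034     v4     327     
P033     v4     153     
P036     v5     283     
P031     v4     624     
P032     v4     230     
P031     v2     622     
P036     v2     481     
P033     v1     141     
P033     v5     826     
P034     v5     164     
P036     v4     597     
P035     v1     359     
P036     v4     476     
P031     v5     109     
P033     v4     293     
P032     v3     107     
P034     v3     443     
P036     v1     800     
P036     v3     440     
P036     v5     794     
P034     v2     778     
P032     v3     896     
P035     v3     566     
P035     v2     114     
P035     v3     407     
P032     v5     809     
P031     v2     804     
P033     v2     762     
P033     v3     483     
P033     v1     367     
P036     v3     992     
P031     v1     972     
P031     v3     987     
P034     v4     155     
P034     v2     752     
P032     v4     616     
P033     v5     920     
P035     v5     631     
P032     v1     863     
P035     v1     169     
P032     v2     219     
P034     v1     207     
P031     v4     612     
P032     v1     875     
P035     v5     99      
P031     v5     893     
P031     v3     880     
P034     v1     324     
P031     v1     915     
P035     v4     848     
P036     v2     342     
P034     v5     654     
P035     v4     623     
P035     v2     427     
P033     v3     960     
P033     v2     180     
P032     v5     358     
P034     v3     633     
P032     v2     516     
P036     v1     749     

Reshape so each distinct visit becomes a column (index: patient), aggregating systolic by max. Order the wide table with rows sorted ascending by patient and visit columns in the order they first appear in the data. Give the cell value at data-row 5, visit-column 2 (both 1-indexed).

With rows sorted ascending by patient, row 5 is patient=P035. visit columns in first-appearance order: v4, v5, v2, v1, v3; column 2 is v5.
Long rows with patient=P035, visit=v5: max(631, 99) = 631.

631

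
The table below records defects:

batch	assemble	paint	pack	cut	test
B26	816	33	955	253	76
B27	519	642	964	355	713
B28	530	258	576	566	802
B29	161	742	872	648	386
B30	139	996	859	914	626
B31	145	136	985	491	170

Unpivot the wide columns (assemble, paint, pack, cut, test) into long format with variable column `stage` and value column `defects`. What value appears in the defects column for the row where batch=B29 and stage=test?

Unpivoting turns each (batch, wide-column) pair into one long row.
The wide cell at row B29, column test holds 386, so the long row (B29, test) has defects=386.

386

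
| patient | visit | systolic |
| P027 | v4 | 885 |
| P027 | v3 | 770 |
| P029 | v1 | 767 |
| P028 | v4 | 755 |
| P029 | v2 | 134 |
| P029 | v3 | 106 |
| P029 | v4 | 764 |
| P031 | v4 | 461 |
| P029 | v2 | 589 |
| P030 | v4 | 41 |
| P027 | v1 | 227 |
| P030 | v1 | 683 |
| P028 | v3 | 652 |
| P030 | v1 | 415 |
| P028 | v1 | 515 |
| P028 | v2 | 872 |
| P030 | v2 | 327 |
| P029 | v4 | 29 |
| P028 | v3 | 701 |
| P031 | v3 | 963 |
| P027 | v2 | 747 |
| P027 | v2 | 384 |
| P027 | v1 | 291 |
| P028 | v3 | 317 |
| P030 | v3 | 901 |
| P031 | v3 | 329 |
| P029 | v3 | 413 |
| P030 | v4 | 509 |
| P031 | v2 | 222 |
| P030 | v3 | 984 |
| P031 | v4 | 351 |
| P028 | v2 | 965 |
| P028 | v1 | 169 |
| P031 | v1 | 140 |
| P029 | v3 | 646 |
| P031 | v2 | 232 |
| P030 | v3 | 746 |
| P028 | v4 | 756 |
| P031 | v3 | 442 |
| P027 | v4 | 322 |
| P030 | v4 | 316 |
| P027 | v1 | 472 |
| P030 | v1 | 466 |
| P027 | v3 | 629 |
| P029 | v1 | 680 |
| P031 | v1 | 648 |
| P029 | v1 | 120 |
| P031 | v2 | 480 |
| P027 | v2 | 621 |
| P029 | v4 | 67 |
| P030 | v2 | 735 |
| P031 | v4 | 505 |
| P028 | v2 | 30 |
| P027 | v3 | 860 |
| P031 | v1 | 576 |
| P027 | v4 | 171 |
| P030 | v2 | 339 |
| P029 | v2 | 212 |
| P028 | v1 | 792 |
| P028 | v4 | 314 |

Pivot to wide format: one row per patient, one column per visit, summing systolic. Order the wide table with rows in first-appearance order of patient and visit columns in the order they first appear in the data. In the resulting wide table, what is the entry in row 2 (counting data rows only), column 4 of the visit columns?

935

With rows in first-appearance order of patient, row 2 is patient=P029. visit columns in first-appearance order: v4, v3, v1, v2; column 4 is v2.
Long rows with patient=P029, visit=v2: 134 + 589 + 212 = 935.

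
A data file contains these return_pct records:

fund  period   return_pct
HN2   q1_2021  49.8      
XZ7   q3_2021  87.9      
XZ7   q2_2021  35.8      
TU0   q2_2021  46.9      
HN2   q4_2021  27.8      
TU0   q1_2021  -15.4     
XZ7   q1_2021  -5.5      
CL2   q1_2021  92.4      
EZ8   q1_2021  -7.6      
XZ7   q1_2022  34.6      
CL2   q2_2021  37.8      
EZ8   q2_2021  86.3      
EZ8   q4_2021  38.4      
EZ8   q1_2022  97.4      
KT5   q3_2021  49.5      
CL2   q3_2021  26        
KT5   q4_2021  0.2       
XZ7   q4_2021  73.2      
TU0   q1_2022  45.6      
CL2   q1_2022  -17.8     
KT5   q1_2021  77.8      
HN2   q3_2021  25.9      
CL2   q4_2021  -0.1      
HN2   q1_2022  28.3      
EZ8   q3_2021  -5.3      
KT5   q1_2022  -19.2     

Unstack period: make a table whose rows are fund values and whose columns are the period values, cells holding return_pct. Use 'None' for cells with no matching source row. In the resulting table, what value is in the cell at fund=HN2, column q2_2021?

None

No long-format row has fund=HN2 and period=q2_2021, so the cell is None.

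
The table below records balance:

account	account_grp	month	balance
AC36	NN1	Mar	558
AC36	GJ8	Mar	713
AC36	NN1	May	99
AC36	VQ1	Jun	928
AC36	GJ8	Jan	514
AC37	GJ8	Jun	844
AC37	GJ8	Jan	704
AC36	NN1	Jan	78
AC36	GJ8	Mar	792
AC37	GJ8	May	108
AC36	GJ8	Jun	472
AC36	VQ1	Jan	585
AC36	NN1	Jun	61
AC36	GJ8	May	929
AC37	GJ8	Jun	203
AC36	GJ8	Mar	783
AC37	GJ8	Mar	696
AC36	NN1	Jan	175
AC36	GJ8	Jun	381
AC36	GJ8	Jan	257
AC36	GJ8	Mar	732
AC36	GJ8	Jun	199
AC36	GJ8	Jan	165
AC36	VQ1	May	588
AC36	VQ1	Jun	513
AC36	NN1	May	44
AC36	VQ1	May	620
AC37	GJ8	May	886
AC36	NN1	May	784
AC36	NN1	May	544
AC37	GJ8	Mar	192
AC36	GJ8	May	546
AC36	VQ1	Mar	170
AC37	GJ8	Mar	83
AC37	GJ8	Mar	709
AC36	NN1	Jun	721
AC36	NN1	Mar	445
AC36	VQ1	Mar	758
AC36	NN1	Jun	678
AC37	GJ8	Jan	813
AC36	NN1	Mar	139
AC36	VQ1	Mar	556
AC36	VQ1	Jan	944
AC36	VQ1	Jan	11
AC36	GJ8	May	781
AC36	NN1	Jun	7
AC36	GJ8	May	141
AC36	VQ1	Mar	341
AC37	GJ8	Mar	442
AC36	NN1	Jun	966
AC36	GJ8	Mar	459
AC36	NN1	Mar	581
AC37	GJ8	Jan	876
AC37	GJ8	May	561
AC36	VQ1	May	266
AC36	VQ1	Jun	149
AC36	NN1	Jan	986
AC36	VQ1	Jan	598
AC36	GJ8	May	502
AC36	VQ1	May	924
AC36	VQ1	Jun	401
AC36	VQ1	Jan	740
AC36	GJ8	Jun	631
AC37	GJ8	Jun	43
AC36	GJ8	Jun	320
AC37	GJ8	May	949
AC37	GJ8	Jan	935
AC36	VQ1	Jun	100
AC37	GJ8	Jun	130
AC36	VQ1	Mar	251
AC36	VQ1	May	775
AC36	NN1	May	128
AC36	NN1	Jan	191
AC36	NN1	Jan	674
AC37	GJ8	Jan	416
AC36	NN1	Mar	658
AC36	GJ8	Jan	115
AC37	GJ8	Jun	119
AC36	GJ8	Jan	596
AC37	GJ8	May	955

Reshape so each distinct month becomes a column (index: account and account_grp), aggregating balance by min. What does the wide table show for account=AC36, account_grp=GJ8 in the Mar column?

Rows with account=AC36, account_grp=GJ8 and month=Mar: balance values are 713, 792, 783, 732, 459.
min(713, 792, 783, 732, 459) = 459.

459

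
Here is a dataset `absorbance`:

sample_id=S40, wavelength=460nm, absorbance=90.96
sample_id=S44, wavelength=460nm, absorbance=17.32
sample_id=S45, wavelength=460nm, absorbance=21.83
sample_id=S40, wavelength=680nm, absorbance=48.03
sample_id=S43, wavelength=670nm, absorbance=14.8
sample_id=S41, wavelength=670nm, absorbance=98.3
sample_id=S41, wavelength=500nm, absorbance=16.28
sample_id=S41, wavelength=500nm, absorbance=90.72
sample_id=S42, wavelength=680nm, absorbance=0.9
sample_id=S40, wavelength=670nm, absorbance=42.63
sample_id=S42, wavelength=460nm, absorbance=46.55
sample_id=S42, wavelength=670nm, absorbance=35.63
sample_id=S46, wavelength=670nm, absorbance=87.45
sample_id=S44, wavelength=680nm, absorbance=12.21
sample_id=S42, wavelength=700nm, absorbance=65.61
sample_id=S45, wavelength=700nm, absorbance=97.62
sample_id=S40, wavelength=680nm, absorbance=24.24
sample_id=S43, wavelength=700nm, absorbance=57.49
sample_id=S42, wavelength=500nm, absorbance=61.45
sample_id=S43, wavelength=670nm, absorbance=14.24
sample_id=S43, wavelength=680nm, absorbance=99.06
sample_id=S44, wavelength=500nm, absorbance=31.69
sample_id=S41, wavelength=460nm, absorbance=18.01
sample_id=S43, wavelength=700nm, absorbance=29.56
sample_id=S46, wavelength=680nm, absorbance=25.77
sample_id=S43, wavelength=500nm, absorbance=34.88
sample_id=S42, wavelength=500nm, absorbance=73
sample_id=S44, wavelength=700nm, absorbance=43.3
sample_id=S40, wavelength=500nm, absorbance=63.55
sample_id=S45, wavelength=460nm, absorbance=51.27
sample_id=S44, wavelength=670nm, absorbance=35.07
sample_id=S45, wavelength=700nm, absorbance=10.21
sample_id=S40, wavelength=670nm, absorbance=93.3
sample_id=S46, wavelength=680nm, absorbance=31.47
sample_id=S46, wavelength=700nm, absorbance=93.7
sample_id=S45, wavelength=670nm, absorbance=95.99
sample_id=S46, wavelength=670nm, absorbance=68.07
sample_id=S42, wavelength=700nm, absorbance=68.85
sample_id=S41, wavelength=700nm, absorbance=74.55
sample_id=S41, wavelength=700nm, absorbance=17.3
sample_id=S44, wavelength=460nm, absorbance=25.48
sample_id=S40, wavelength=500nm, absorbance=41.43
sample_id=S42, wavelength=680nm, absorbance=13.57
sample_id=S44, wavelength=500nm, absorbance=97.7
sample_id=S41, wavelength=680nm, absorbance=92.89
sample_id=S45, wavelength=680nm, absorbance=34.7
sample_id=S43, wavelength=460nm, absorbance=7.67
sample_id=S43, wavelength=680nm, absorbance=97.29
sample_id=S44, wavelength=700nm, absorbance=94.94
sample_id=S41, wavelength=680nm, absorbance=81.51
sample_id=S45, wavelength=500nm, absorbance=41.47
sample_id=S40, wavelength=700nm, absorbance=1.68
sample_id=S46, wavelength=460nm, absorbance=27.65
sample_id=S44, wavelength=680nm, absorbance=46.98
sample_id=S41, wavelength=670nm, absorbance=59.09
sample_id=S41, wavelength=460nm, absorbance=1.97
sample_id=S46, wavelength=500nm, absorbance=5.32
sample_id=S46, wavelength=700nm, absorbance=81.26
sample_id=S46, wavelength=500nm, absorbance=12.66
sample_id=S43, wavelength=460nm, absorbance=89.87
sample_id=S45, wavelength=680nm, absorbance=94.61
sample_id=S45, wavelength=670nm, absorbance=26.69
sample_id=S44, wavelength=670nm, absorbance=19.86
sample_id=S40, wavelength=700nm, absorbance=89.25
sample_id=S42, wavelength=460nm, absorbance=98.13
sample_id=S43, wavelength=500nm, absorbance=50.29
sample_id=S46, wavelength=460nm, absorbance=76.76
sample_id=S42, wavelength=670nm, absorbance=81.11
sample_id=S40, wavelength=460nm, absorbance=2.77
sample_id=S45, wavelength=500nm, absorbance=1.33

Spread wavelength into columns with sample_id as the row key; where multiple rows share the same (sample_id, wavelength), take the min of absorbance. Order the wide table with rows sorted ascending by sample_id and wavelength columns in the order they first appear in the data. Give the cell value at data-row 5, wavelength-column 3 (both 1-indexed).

With rows sorted ascending by sample_id, row 5 is sample_id=S44. wavelength columns in first-appearance order: 460nm, 680nm, 670nm, 500nm, 700nm; column 3 is 670nm.
Long rows with sample_id=S44, wavelength=670nm: min(35.07, 19.86) = 19.86.

19.86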